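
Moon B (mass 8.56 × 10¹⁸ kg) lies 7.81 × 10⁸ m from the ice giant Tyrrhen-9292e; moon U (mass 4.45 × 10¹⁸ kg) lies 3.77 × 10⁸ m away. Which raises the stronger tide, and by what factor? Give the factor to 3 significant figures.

Tidal acceleration ∝ M/d³, so compare M/d³ for each.
Moon B: (8.56 × 10¹⁸) / (7.81 × 10⁸)³ = 1.797 × 10⁻⁸
Moon U: (4.45 × 10¹⁸) / (3.77 × 10⁸)³ = 8.305 × 10⁻⁸
Ratio (larger/smaller) = 4.62

Moon U, by a factor of ≈ 4.62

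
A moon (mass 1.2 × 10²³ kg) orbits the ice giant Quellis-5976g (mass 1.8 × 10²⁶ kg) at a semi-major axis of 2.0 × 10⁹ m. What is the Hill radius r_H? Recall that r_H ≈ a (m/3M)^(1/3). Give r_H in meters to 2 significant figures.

1.2 × 10⁸ m

r_H ≈ a (m/3M)^(1/3)
    = (2.0 × 10⁹) × (1.2 × 10²³ / (3 × 1.8 × 10²⁶))^(1/3)
    = 1.2 × 10⁸ m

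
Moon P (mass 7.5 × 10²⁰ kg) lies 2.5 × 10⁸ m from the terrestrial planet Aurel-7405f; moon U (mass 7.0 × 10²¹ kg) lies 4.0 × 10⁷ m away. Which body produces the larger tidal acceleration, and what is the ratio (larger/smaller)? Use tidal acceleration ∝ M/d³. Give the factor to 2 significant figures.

Tidal stretch scales as M/d³; compute that for each body.
Moon P: (7.5 × 10²⁰) / (2.5 × 10⁸)³ = 4.800 × 10⁻⁵
Moon U: (7.0 × 10²¹) / (4.0 × 10⁷)³ = 1.094 × 10⁻¹
Ratio (larger/smaller) = 2300

Moon U, by a factor of ≈ 2300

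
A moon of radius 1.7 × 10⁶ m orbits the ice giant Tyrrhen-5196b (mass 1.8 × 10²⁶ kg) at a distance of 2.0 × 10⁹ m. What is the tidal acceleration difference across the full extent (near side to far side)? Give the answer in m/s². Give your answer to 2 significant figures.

1.0 × 10⁻⁵ m/s²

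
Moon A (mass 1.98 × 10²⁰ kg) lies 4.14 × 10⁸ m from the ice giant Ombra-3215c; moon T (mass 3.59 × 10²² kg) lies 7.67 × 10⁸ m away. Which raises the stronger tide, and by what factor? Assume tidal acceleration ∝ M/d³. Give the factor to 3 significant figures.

Tidal acceleration ∝ M/d³, so compare M/d³ for each.
Moon A: (1.98 × 10²⁰) / (4.14 × 10⁸)³ = 2.790 × 10⁻⁶
Moon T: (3.59 × 10²²) / (7.67 × 10⁸)³ = 7.956 × 10⁻⁵
Ratio (larger/smaller) = 28.5

Moon T, by a factor of ≈ 28.5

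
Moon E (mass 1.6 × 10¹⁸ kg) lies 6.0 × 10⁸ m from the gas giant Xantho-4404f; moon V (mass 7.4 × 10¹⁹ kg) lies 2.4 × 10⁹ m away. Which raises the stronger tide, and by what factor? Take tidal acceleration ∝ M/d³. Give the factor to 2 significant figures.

Moon E, by a factor of ≈ 1.4

Tidal acceleration ∝ M/d³, so compare M/d³ for each.
Moon E: (1.6 × 10¹⁸) / (6.0 × 10⁸)³ = 7.407 × 10⁻⁹
Moon V: (7.4 × 10¹⁹) / (2.4 × 10⁹)³ = 5.353 × 10⁻⁹
Ratio (larger/smaller) = 1.4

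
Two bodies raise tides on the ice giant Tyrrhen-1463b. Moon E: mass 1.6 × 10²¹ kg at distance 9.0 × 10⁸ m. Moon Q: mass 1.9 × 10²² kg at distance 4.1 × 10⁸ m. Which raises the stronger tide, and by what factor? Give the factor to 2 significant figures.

Compare M/d³ for the two perturbers:
Moon E: (1.6 × 10²¹) / (9.0 × 10⁸)³ = 2.195 × 10⁻⁶
Moon Q: (1.9 × 10²²) / (4.1 × 10⁸)³ = 2.757 × 10⁻⁴
Ratio (larger/smaller) = 130

Moon Q, by a factor of ≈ 130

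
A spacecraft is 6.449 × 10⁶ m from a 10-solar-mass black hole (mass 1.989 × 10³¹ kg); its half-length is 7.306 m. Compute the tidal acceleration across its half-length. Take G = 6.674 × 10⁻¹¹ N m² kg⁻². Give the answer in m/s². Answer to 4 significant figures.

Differencing GM/(d−r)² and GM/d² to first order in r/d gives 2GMr/d³.
a_tidal = 2GMr/d³
        = 2 × (6.674 × 10⁻¹¹) × (1.989 × 10³¹) × (7.306) / (6.449 × 10⁶)³
        = 7.232 × 10¹ m/s²

7.232 × 10¹ m/s²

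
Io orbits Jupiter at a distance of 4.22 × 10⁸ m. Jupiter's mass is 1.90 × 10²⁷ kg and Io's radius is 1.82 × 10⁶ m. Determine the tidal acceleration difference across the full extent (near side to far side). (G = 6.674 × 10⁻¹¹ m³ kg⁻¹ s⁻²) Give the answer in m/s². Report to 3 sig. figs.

1.23 × 10⁻² m/s²

Δa = 4GMr/d³
   = 4 × (6.674 × 10⁻¹¹) × (1.90 × 10²⁷) × (1.82 × 10⁶) / (4.22 × 10⁸)³
   = 1.23 × 10⁻² m/s²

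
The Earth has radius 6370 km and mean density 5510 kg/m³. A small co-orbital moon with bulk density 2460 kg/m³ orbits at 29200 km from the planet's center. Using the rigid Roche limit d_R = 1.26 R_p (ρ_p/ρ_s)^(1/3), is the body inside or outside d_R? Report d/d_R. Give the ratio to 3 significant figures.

outside; d/d_R ≈ 2.78

d_R = 1.26 × (6370 km) × (5510/2460)^(1/3) = 10500 km
d/d_R = (29200) / (10500) = 2.78
Since d/d_R > 1, the body is outside the Roche limit.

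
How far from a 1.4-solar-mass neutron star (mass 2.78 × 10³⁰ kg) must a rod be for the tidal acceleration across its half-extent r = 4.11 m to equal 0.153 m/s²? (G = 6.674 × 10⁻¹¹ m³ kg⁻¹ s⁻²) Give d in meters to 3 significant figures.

2.15 × 10⁷ m

2GMr/d³ = a_tidal  ⇒  d = (2GMr / a_tidal)^(1/3)
d = (2 × 6.674×10⁻¹¹ × (2.78 × 10³⁰) × (4.11) / (0.153))^(1/3)
  = 2.15 × 10⁷ m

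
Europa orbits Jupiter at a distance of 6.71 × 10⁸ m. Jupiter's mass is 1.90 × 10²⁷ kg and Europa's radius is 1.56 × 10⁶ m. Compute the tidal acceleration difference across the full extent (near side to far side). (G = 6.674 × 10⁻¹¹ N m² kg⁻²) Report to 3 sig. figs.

Δg = 4GMr/d³
   = 4 × (6.674 × 10⁻¹¹) × (1.90 × 10²⁷) × (1.56 × 10⁶) / (6.71 × 10⁸)³
   = 2.62 × 10⁻³ m/s²

2.62 × 10⁻³ m/s²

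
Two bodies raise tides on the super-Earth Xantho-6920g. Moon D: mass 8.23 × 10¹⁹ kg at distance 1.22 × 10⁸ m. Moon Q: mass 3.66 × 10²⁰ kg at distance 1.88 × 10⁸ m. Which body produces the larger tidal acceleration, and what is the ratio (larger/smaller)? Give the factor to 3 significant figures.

Moon Q, by a factor of ≈ 1.22

Tidal stretch scales as M/d³; compute that for each body.
Moon D: (8.23 × 10¹⁹) / (1.22 × 10⁸)³ = 4.532 × 10⁻⁵
Moon Q: (3.66 × 10²⁰) / (1.88 × 10⁸)³ = 5.508 × 10⁻⁵
Ratio (larger/smaller) = 1.22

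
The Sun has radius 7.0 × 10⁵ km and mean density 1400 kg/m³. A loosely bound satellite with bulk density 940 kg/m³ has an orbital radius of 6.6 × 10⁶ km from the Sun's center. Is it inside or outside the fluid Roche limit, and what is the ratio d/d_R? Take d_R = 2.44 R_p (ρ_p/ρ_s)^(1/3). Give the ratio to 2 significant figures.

d_R = 2.44 × (7.0 × 10⁵ km) × (1400/940)^(1/3) = 1.951 × 10⁶ km
d/d_R = (6.6 × 10⁶) / (1.951 × 10⁶) = 3.4
Since d/d_R > 1, the body is outside the Roche limit.

outside; d/d_R ≈ 3.4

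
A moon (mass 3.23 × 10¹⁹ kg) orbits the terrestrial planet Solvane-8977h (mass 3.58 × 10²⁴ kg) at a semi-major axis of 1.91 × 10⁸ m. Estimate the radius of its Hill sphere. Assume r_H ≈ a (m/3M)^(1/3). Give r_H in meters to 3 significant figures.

2.76 × 10⁶ m

r_H ≈ a (m/3M)^(1/3)
    = (1.91 × 10⁸) × (3.23 × 10¹⁹ / (3 × 3.58 × 10²⁴))^(1/3)
    = 2.76 × 10⁶ m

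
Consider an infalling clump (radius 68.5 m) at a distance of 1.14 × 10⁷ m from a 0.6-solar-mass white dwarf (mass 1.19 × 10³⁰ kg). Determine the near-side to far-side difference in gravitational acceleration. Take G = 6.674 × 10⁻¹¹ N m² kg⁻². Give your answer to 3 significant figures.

1.47 × 10¹ m/s²

Δg = 4GMr/d³
   = 4 × (6.674 × 10⁻¹¹) × (1.19 × 10³⁰) × (68.5) / (1.14 × 10⁷)³
   = 1.47 × 10¹ m/s²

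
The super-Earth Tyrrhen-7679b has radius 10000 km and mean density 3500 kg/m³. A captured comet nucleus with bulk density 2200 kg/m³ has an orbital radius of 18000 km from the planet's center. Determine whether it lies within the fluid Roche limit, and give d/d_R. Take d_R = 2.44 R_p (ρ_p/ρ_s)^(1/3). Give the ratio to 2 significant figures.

inside; d/d_R ≈ 0.63

d_R = 2.44 × (10000 km) × (3500/2200)^(1/3) = 28480 km
d/d_R = (18000) / (28480) = 0.63
Since d/d_R < 1, the body is inside the Roche limit.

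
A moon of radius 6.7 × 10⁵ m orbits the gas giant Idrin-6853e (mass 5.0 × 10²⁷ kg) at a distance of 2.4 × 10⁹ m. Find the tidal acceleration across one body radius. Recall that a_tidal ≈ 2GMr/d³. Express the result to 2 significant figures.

Δg = 2GMr/d³
   = 2 × (6.674 × 10⁻¹¹) × (5.0 × 10²⁷) × (6.7 × 10⁵) / (2.4 × 10⁹)³
   = 3.2 × 10⁻⁵ m/s²

3.2 × 10⁻⁵ m/s²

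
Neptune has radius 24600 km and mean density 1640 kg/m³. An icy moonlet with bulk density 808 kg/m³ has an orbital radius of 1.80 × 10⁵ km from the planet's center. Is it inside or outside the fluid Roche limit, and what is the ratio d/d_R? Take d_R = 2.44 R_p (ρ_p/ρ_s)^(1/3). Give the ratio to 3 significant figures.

outside; d/d_R ≈ 2.37

d_R = 2.44 × (24600 km) × (1640/808)^(1/3) = 76000 km
d/d_R = (1.80 × 10⁵) / (76000) = 2.37
Since d/d_R > 1, the body is outside the Roche limit.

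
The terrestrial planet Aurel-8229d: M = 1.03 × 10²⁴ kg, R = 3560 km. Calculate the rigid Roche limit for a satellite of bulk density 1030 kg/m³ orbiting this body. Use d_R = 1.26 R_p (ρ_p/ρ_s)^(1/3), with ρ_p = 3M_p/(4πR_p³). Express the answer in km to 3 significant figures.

ρ_p = 3M_p/(4πR_p³) = 3 × (1.03 × 10²⁴) / (4π × (3.56 × 10⁶ m)³) = 5450 kg/m³
d_R = 1.26 × 3560 km × (5450/1030)^(1/3)
    = 7820 km

7820 km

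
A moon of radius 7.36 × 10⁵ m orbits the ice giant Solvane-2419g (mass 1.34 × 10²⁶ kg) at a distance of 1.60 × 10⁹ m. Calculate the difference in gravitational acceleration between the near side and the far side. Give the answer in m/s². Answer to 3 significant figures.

6.43 × 10⁻⁶ m/s²

Δa = 4GMr/d³
   = 4 × (6.674 × 10⁻¹¹) × (1.34 × 10²⁶) × (7.36 × 10⁵) / (1.60 × 10⁹)³
   = 6.43 × 10⁻⁶ m/s²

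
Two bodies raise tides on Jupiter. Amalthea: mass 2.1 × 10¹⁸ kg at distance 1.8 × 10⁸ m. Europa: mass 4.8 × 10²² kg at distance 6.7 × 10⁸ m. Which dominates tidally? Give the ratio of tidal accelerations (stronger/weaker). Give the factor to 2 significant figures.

Europa, by a factor of ≈ 440

The tide-raising term goes as M/d³ (the gradient of a 1/d² field).
Amalthea: (2.1 × 10¹⁸) / (1.8 × 10⁸)³ = 3.601 × 10⁻⁷
Europa: (4.8 × 10²²) / (6.7 × 10⁸)³ = 1.596 × 10⁻⁴
Ratio (larger/smaller) = 440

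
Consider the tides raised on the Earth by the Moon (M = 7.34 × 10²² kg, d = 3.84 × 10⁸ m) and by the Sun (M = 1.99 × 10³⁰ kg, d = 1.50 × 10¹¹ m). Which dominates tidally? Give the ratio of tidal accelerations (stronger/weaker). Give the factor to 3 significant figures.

The Moon, by a factor of ≈ 2.20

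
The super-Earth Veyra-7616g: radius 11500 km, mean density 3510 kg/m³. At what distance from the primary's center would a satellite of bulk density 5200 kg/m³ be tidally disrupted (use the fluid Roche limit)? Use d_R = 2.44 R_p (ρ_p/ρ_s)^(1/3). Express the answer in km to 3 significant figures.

24600 km

d_R = 2.44 × 11500 km × (3510/5200)^(1/3)
    = 24600 km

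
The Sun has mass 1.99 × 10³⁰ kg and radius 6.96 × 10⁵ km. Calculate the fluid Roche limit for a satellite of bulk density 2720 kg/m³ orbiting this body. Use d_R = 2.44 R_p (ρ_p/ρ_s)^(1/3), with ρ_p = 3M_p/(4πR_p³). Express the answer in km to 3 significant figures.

ρ_p = 3M_p/(4πR_p³) = 3 × (1.99 × 10³⁰) / (4π × (6.96 × 10⁸ m)³) = 1410 kg/m³
d_R = 2.44 × 6.96 × 10⁵ km × (1410/2720)^(1/3)
    = 1.36 × 10⁶ km

1.36 × 10⁶ km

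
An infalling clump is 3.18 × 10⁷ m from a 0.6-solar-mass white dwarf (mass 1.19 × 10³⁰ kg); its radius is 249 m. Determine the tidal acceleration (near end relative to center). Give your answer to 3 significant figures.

Differencing GM/(d−r)² and GM/d² to first order in r/d gives 2GMr/d³.
a_tidal = 2GMr/d³
        = 2 × (6.674 × 10⁻¹¹) × (1.19 × 10³⁰) × (249) / (3.18 × 10⁷)³
        = 1.23 m/s²

1.23 m/s²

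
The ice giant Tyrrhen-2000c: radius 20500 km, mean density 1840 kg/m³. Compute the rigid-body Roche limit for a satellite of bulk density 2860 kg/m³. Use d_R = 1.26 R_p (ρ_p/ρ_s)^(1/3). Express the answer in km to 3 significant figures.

22300 km

d_R = 1.26 × 20500 km × (1840/2860)^(1/3)
    = 22300 km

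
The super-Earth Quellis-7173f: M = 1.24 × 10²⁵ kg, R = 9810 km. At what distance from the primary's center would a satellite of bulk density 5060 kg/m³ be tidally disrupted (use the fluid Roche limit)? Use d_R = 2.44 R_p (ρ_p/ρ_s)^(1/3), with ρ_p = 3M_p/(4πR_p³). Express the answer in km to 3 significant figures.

20400 km

ρ_p = 3M_p/(4πR_p³) = 3 × (1.24 × 10²⁵) / (4π × (9.81 × 10⁶ m)³) = 3140 kg/m³
d_R = 2.44 × 9810 km × (3140/5060)^(1/3)
    = 20400 km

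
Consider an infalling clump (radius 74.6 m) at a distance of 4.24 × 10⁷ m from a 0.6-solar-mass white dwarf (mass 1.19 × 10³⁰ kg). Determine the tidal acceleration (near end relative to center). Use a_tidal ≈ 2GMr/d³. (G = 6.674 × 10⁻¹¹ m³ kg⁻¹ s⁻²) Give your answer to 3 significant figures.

a_tidal = 2GMr/d³
        = 2 × (6.674 × 10⁻¹¹) × (1.19 × 10³⁰) × (74.6) / (4.24 × 10⁷)³
        = 1.55 × 10⁻¹ m/s²

1.55 × 10⁻¹ m/s²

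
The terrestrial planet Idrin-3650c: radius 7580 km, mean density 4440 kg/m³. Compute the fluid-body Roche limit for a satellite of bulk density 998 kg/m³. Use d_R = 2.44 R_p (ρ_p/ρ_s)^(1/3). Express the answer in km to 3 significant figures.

30400 km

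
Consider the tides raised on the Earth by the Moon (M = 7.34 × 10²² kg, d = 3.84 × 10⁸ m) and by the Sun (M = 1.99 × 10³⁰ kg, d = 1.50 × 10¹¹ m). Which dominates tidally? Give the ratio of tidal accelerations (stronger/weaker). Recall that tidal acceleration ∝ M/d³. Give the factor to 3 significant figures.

The Moon, by a factor of ≈ 2.20

The tide-raising term goes as M/d³ (the gradient of a 1/d² field).
The Moon: (7.34 × 10²²) / (3.84 × 10⁸)³ = 1.296 × 10⁻³
The Sun: (1.99 × 10³⁰) / (1.50 × 10¹¹)³ = 5.896 × 10⁻⁴
Ratio (larger/smaller) = 2.20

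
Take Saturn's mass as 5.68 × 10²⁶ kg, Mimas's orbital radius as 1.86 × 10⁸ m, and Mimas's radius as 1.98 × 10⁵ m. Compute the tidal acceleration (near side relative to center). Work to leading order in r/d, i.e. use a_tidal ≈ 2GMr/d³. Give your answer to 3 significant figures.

Differencing GM/(d−r)² and GM/d² to first order in r/d gives 2GMr/d³.
Δg = 2GMr/d³
   = 2 × (6.674 × 10⁻¹¹) × (5.68 × 10²⁶) × (1.98 × 10⁵) / (1.86 × 10⁸)³
   = 2.33 × 10⁻³ m/s²

2.33 × 10⁻³ m/s²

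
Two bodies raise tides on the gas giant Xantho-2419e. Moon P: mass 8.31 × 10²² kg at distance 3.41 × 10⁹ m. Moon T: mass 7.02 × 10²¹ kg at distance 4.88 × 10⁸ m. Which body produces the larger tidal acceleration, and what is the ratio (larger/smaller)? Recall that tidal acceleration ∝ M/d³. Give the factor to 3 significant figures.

Tidal stretch scales as M/d³; compute that for each body.
Moon P: (8.31 × 10²²) / (3.41 × 10⁹)³ = 2.096 × 10⁻⁶
Moon T: (7.02 × 10²¹) / (4.88 × 10⁸)³ = 6.041 × 10⁻⁵
Ratio (larger/smaller) = 28.8

Moon T, by a factor of ≈ 28.8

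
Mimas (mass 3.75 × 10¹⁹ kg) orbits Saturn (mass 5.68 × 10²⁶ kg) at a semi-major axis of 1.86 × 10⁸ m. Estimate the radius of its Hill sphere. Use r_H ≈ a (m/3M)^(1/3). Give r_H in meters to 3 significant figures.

r_H ≈ a (m/3M)^(1/3)
    = (1.86 × 10⁸) × (3.75 × 10¹⁹ / (3 × 5.68 × 10²⁶))^(1/3)
    = 5.21 × 10⁵ m

5.21 × 10⁵ m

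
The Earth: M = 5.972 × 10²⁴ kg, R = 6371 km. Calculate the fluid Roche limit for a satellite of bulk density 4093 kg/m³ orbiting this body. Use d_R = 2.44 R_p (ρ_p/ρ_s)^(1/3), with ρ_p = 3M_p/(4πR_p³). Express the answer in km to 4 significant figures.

ρ_p = 3M_p/(4πR_p³) = 3 × (5.972 × 10²⁴) / (4π × (6.371 × 10⁶ m)³) = 5513 kg/m³
d_R = 2.44 × 6371 km × (5513/4093)^(1/3)
    = 17170 km

17170 km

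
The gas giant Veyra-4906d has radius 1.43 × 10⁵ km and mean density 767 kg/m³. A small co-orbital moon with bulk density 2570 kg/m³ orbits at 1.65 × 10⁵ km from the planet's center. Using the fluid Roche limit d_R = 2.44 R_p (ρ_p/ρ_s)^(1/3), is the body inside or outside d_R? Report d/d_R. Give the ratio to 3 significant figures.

inside; d/d_R ≈ 0.708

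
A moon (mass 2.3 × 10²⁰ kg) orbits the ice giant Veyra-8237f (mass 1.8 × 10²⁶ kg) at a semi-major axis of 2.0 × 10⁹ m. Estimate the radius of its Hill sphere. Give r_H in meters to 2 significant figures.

r_H ≈ a (m/3M)^(1/3)
    = (2.0 × 10⁹) × (2.3 × 10²⁰ / (3 × 1.8 × 10²⁶))^(1/3)
    = 1.5 × 10⁷ m

1.5 × 10⁷ m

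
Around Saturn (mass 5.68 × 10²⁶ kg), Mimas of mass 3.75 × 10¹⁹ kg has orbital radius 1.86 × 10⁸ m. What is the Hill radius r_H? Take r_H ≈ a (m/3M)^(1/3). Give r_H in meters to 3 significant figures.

r_H ≈ a (m/3M)^(1/3)
    = (1.86 × 10⁸) × (3.75 × 10¹⁹ / (3 × 5.68 × 10²⁶))^(1/3)
    = 5.21 × 10⁵ m

5.21 × 10⁵ m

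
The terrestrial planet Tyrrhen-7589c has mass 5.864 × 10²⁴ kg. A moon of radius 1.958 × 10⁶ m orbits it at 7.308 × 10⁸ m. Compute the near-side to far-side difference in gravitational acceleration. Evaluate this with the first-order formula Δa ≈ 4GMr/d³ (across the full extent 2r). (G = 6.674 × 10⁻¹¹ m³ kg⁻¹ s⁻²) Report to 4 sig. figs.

7.853 × 10⁻⁶ m/s²

Δg = 4GMr/d³
   = 4 × (6.674 × 10⁻¹¹) × (5.864 × 10²⁴) × (1.958 × 10⁶) / (7.308 × 10⁸)³
   = 7.853 × 10⁻⁶ m/s²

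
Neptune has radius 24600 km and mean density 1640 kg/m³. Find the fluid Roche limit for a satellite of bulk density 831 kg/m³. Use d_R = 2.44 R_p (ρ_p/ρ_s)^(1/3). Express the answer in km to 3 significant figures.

75300 km

d_R = 2.44 × 24600 km × (1640/831)^(1/3)
    = 75300 km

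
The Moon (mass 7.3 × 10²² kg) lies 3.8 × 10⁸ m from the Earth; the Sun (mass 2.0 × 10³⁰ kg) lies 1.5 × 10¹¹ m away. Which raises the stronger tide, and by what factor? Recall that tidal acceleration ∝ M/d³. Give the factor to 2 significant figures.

Tidal stretch scales as M/d³; compute that for each body.
The Moon: (7.3 × 10²²) / (3.8 × 10⁸)³ = 1.330 × 10⁻³
The Sun: (2.0 × 10³⁰) / (1.5 × 10¹¹)³ = 5.926 × 10⁻⁴
Ratio (larger/smaller) = 2.2

The Moon, by a factor of ≈ 2.2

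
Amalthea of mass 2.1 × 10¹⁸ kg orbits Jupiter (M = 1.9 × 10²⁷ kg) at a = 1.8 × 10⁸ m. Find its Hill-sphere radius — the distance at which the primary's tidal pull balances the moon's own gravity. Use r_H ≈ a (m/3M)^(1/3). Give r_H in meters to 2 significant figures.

r_H ≈ a (m/3M)^(1/3)
    = (1.8 × 10⁸) × (2.1 × 10¹⁸ / (3 × 1.9 × 10²⁷))^(1/3)
    = 1.3 × 10⁵ m

1.3 × 10⁵ m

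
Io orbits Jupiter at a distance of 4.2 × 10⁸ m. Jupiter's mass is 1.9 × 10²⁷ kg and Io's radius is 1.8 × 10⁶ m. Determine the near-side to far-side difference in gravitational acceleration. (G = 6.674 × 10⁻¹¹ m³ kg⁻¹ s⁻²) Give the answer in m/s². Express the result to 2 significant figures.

1.2 × 10⁻² m/s²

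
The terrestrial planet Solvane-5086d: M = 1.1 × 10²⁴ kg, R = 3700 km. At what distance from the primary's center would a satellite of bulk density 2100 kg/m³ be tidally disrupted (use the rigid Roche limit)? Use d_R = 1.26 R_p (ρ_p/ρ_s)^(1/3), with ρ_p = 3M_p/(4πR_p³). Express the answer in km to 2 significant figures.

ρ_p = 3M_p/(4πR_p³) = 3 × (1.1 × 10²⁴) / (4π × (3.7 × 10⁶ m)³) = 5200 kg/m³
d_R = 1.26 × 3700 km × (5200/2100)^(1/3)
    = 6300 km

6300 km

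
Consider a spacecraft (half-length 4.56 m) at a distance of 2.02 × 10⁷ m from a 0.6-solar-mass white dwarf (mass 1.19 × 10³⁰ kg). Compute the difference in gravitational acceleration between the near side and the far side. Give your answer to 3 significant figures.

1.76 × 10⁻¹ m/s²

The field gradient is 2GM/d³; across the full diameter 2r the difference is 4GMr/d³.
Δg = 4GMr/d³
   = 4 × (6.674 × 10⁻¹¹) × (1.19 × 10³⁰) × (4.56) / (2.02 × 10⁷)³
   = 1.76 × 10⁻¹ m/s²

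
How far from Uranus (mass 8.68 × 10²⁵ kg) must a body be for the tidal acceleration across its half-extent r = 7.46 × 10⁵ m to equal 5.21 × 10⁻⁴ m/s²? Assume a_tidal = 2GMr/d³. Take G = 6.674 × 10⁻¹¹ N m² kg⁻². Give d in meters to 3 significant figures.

2.55 × 10⁸ m

2GMr/d³ = a_tidal  ⇒  d = (2GMr / a_tidal)^(1/3)
d = (2 × 6.674×10⁻¹¹ × (8.68 × 10²⁵) × (7.46 × 10⁵) / (5.21 × 10⁻⁴))^(1/3)
  = 2.55 × 10⁸ m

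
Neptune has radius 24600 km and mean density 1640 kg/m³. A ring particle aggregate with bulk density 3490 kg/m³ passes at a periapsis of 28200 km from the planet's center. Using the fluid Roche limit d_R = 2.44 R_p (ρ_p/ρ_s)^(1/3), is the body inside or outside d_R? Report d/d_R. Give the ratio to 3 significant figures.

d_R = 2.44 × (24600 km) × (1640/3490)^(1/3) = 46670 km
d/d_R = (28200) / (46670) = 0.604
Since d/d_R < 1, the body is inside the Roche limit.

inside; d/d_R ≈ 0.604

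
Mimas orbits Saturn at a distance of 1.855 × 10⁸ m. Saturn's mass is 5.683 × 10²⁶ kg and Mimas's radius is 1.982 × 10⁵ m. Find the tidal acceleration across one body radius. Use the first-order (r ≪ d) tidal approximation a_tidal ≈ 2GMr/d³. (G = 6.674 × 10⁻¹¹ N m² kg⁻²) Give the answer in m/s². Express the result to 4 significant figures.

2.355 × 10⁻³ m/s²

Δa = 2GMr/d³
   = 2 × (6.674 × 10⁻¹¹) × (5.683 × 10²⁶) × (1.982 × 10⁵) / (1.855 × 10⁸)³
   = 2.355 × 10⁻³ m/s²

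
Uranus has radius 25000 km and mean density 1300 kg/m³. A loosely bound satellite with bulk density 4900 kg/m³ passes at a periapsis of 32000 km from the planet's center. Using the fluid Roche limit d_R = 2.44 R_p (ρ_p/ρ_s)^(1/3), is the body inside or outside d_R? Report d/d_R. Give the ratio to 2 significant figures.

d_R = 2.44 × (25000 km) × (1300/4900)^(1/3) = 39200 km
d/d_R = (32000) / (39200) = 0.82
Since d/d_R < 1, the body is inside the Roche limit.

inside; d/d_R ≈ 0.82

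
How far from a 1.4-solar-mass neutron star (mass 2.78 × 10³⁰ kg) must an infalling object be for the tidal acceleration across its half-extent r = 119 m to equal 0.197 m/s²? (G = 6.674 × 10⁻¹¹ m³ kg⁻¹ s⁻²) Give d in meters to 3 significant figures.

6.07 × 10⁷ m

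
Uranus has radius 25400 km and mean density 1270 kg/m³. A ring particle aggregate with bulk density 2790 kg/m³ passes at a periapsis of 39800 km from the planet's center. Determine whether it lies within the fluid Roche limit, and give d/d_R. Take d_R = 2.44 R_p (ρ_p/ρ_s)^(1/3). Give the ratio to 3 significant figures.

inside; d/d_R ≈ 0.835

d_R = 2.44 × (25400 km) × (1270/2790)^(1/3) = 47670 km
d/d_R = (39800) / (47670) = 0.835
Since d/d_R < 1, the body is inside the Roche limit.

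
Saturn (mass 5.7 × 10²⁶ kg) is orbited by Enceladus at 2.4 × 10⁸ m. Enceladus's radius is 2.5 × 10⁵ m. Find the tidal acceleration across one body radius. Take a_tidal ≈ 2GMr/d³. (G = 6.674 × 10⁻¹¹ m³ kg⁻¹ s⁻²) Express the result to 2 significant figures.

1.4 × 10⁻³ m/s²

The tidal stretch is the gradient of GM/d² times the body's extent r, hence the 1/d³ dependence.
a_tidal = 2GMr/d³
        = 2 × (6.674 × 10⁻¹¹) × (5.7 × 10²⁶) × (2.5 × 10⁵) / (2.4 × 10⁸)³
        = 1.4 × 10⁻³ m/s²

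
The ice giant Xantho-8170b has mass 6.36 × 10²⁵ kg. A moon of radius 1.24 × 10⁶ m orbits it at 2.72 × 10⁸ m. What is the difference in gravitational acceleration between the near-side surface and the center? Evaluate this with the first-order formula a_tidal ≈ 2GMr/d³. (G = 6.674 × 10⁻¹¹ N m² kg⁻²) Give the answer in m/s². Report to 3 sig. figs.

5.23 × 10⁻⁴ m/s²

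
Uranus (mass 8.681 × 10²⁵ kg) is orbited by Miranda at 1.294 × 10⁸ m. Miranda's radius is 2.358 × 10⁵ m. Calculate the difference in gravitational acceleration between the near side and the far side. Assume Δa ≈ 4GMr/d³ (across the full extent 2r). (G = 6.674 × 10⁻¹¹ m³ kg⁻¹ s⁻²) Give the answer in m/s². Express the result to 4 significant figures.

a_tidal = 4GMr/d³
        = 4 × (6.674 × 10⁻¹¹) × (8.681 × 10²⁵) × (2.358 × 10⁵) / (1.294 × 10⁸)³
        = 2.522 × 10⁻³ m/s²

2.522 × 10⁻³ m/s²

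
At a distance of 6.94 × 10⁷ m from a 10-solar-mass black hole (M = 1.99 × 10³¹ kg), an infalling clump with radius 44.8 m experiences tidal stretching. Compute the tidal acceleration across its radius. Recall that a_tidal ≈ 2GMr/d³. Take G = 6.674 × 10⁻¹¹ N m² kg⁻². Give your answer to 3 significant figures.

The tidal stretch is the gradient of GM/d² times the body's extent r, hence the 1/d³ dependence.
a_tidal = 2GMr/d³
        = 2 × (6.674 × 10⁻¹¹) × (1.99 × 10³¹) × (44.8) / (6.94 × 10⁷)³
        = 3.56 × 10⁻¹ m/s²

3.56 × 10⁻¹ m/s²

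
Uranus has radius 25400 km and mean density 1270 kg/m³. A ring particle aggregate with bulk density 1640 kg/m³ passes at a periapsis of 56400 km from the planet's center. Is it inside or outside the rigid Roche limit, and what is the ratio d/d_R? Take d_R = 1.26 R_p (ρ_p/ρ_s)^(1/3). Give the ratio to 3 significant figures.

d_R = 1.26 × (25400 km) × (1270/1640)^(1/3) = 29390 km
d/d_R = (56400) / (29390) = 1.92
Since d/d_R > 1, the body is outside the Roche limit.

outside; d/d_R ≈ 1.92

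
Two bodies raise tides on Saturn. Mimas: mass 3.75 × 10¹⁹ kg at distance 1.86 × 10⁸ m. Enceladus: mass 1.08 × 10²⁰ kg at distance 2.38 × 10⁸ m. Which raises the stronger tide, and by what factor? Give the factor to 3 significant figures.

Tidal acceleration ∝ M/d³, so compare M/d³ for each.
Mimas: (3.75 × 10¹⁹) / (1.86 × 10⁸)³ = 5.828 × 10⁻⁶
Enceladus: (1.08 × 10²⁰) / (2.38 × 10⁸)³ = 8.011 × 10⁻⁶
Ratio (larger/smaller) = 1.37

Enceladus, by a factor of ≈ 1.37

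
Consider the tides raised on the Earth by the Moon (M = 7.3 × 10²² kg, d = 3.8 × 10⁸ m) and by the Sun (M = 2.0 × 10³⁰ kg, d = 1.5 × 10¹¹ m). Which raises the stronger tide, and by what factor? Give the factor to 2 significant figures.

Compare M/d³ for the two perturbers:
The Moon: (7.3 × 10²²) / (3.8 × 10⁸)³ = 1.330 × 10⁻³
The Sun: (2.0 × 10³⁰) / (1.5 × 10¹¹)³ = 5.926 × 10⁻⁴
Ratio (larger/smaller) = 2.2

The Moon, by a factor of ≈ 2.2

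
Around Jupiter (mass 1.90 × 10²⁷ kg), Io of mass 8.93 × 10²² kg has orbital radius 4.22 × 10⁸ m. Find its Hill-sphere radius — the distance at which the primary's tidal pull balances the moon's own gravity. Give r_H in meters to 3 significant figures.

r_H ≈ a (m/3M)^(1/3)
    = (4.22 × 10⁸) × (8.93 × 10²² / (3 × 1.90 × 10²⁷))^(1/3)
    = 1.06 × 10⁷ m

1.06 × 10⁷ m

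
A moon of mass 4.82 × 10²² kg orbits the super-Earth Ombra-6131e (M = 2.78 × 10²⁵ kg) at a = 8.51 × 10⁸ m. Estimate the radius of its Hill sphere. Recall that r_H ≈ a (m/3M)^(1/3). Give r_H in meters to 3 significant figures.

7.09 × 10⁷ m

r_H ≈ a (m/3M)^(1/3)
    = (8.51 × 10⁸) × (4.82 × 10²² / (3 × 2.78 × 10²⁵))^(1/3)
    = 7.09 × 10⁷ m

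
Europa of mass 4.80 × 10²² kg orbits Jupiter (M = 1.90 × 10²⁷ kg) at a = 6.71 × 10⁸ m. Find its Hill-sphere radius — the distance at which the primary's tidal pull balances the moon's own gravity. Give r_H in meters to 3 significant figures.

1.37 × 10⁷ m

r_H ≈ a (m/3M)^(1/3)
    = (6.71 × 10⁸) × (4.80 × 10²² / (3 × 1.90 × 10²⁷))^(1/3)
    = 1.37 × 10⁷ m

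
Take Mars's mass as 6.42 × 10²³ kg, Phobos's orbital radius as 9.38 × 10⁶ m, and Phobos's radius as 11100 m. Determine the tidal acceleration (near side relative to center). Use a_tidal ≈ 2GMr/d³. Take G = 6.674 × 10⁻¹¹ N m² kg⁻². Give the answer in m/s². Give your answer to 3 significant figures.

Δg = 2GMr/d³
   = 2 × (6.674 × 10⁻¹¹) × (6.42 × 10²³) × (11100) / (9.38 × 10⁶)³
   = 1.15 × 10⁻³ m/s²

1.15 × 10⁻³ m/s²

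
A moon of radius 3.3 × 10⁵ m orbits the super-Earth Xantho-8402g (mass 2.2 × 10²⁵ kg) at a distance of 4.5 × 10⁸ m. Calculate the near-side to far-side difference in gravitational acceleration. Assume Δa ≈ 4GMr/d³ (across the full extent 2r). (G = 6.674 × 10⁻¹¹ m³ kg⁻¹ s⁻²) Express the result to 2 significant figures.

Δa = 4GMr/d³
   = 4 × (6.674 × 10⁻¹¹) × (2.2 × 10²⁵) × (3.3 × 10⁵) / (4.5 × 10⁸)³
   = 2.1 × 10⁻⁵ m/s²

2.1 × 10⁻⁵ m/s²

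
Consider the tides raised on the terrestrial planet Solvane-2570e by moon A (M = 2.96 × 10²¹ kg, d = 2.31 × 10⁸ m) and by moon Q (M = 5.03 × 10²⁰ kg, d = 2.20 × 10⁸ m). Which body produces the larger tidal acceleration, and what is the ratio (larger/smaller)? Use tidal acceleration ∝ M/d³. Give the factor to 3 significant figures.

Compare M/d³ for the two perturbers:
Moon A: (2.96 × 10²¹) / (2.31 × 10⁸)³ = 2.401 × 10⁻⁴
Moon Q: (5.03 × 10²⁰) / (2.20 × 10⁸)³ = 4.724 × 10⁻⁵
Ratio (larger/smaller) = 5.08

Moon A, by a factor of ≈ 5.08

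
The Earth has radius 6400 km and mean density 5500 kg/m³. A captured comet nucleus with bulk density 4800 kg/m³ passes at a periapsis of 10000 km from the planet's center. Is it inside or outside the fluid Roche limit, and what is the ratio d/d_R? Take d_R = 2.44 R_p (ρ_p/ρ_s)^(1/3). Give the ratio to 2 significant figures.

inside; d/d_R ≈ 0.61

d_R = 2.44 × (6400 km) × (5500/4800)^(1/3) = 16340 km
d/d_R = (10000) / (16340) = 0.61
Since d/d_R < 1, the body is inside the Roche limit.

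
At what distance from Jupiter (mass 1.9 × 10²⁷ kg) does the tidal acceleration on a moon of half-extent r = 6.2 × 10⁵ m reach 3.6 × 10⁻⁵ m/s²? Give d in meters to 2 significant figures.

1.6 × 10⁹ m

2GMr/d³ = a_tidal  ⇒  d = (2GMr / a_tidal)^(1/3)
d = (2 × 6.674×10⁻¹¹ × (1.9 × 10²⁷) × (6.2 × 10⁵) / (3.6 × 10⁻⁵))^(1/3)
  = 1.6 × 10⁹ m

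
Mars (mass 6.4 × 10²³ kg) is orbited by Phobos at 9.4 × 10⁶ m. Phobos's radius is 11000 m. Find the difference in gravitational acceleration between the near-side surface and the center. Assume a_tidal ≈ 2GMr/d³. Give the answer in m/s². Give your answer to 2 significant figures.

The tidal stretch is the gradient of GM/d² times the body's extent r, hence the 1/d³ dependence.
Δa = 2GMr/d³
   = 2 × (6.674 × 10⁻¹¹) × (6.4 × 10²³) × (11000) / (9.4 × 10⁶)³
   = 1.1 × 10⁻³ m/s²

1.1 × 10⁻³ m/s²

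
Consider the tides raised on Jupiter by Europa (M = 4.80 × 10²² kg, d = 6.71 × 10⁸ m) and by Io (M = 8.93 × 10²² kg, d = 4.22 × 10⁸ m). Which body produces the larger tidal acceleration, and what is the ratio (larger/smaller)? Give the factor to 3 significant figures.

The tide-raising term goes as M/d³ (the gradient of a 1/d² field).
Europa: (4.80 × 10²²) / (6.71 × 10⁸)³ = 1.589 × 10⁻⁴
Io: (8.93 × 10²²) / (4.22 × 10⁸)³ = 1.188 × 10⁻³
Ratio (larger/smaller) = 7.48

Io, by a factor of ≈ 7.48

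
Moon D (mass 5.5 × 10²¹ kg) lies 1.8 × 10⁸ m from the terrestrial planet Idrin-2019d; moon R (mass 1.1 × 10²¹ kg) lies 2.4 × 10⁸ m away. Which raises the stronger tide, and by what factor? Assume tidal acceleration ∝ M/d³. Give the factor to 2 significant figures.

Moon D, by a factor of ≈ 12

The tide-raising term goes as M/d³ (the gradient of a 1/d² field).
Moon D: (5.5 × 10²¹) / (1.8 × 10⁸)³ = 9.431 × 10⁻⁴
Moon R: (1.1 × 10²¹) / (2.4 × 10⁸)³ = 7.957 × 10⁻⁵
Ratio (larger/smaller) = 12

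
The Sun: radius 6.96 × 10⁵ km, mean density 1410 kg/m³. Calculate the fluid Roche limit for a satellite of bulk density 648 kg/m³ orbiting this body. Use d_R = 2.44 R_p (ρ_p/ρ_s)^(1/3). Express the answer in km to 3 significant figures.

2.20 × 10⁶ km

d_R = 2.44 × 6.96 × 10⁵ km × (1410/648)^(1/3)
    = 2.20 × 10⁶ km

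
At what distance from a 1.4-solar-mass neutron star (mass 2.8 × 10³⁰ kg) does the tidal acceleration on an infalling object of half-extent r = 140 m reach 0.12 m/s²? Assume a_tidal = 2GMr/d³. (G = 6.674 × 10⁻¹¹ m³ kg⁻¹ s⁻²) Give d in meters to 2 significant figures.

7.6 × 10⁷ m

2GMr/d³ = a_tidal  ⇒  d = (2GMr / a_tidal)^(1/3)
d = (2 × 6.674×10⁻¹¹ × (2.8 × 10³⁰) × (140) / (0.12))^(1/3)
  = 7.6 × 10⁷ m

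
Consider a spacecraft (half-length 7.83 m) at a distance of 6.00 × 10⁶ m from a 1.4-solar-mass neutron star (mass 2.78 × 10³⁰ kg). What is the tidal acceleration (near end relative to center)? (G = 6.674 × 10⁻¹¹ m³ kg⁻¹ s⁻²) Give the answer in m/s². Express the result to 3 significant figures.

1.35 × 10¹ m/s²

a_tidal = 2GMr/d³
        = 2 × (6.674 × 10⁻¹¹) × (2.78 × 10³⁰) × (7.83) / (6.00 × 10⁶)³
        = 1.35 × 10¹ m/s²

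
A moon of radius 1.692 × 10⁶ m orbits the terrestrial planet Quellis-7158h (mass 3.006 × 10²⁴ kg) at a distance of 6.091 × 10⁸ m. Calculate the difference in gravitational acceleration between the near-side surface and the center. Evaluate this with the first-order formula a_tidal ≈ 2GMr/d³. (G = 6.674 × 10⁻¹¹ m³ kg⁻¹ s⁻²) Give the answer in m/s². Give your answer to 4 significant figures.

3.004 × 10⁻⁶ m/s²

a_tidal = 2GMr/d³
        = 2 × (6.674 × 10⁻¹¹) × (3.006 × 10²⁴) × (1.692 × 10⁶) / (6.091 × 10⁸)³
        = 3.004 × 10⁻⁶ m/s²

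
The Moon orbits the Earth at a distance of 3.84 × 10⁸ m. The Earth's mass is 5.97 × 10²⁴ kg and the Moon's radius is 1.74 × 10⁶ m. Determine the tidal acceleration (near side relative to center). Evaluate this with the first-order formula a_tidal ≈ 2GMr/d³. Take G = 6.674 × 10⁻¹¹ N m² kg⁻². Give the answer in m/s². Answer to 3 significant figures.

2.45 × 10⁻⁵ m/s²

Differencing GM/(d−r)² and GM/d² to first order in r/d gives 2GMr/d³.
Δg = 2GMr/d³
   = 2 × (6.674 × 10⁻¹¹) × (5.97 × 10²⁴) × (1.74 × 10⁶) / (3.84 × 10⁸)³
   = 2.45 × 10⁻⁵ m/s²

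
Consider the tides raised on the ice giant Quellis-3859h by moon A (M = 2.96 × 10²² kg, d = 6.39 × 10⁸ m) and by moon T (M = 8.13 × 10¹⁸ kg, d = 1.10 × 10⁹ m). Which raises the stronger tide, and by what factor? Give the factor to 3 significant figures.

Tidal acceleration ∝ M/d³, so compare M/d³ for each.
Moon A: (2.96 × 10²²) / (6.39 × 10⁸)³ = 1.134 × 10⁻⁴
Moon T: (8.13 × 10¹⁸) / (1.10 × 10⁹)³ = 6.108 × 10⁻⁹
Ratio (larger/smaller) = 18600

Moon A, by a factor of ≈ 18600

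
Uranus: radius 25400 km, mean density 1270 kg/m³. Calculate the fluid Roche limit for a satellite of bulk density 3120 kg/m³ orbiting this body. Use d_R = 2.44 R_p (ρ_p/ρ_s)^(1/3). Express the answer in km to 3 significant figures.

45900 km

d_R = 2.44 × 25400 km × (1270/3120)^(1/3)
    = 45900 km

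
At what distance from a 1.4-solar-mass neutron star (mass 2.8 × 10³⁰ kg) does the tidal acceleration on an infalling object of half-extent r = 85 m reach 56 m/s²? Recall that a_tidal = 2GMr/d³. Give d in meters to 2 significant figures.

2GMr/d³ = a_tidal  ⇒  d = (2GMr / a_tidal)^(1/3)
d = (2 × 6.674×10⁻¹¹ × (2.8 × 10³⁰) × (85) / (56))^(1/3)
  = 8.3 × 10⁶ m

8.3 × 10⁶ m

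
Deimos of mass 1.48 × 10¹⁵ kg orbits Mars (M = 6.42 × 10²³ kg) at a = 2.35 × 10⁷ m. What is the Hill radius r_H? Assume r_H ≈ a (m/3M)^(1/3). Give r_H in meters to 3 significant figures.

r_H ≈ a (m/3M)^(1/3)
    = (2.35 × 10⁷) × (1.48 × 10¹⁵ / (3 × 6.42 × 10²³))^(1/3)
    = 2.15 × 10⁴ m

2.15 × 10⁴ m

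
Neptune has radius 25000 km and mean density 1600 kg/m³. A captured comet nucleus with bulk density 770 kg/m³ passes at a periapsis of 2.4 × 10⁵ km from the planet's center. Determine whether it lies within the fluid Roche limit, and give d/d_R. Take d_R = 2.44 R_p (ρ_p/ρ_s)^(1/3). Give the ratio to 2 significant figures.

outside; d/d_R ≈ 3.1

d_R = 2.44 × (25000 km) × (1600/770)^(1/3) = 77840 km
d/d_R = (2.4 × 10⁵) / (77840) = 3.1
Since d/d_R > 1, the body is outside the Roche limit.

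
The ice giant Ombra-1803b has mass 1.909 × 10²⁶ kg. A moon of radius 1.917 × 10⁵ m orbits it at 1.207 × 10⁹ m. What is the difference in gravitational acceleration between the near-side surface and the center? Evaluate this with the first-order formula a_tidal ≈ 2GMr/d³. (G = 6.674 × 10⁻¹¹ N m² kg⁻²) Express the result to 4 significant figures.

2.778 × 10⁻⁶ m/s²

Δg = 2GMr/d³
   = 2 × (6.674 × 10⁻¹¹) × (1.909 × 10²⁶) × (1.917 × 10⁵) / (1.207 × 10⁹)³
   = 2.778 × 10⁻⁶ m/s²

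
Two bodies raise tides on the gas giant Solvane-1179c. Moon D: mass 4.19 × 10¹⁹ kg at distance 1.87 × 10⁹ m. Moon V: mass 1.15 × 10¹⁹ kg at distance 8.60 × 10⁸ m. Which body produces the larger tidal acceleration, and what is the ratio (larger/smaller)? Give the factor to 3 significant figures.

Moon V, by a factor of ≈ 2.82

Tidal stretch scales as M/d³; compute that for each body.
Moon D: (4.19 × 10¹⁹) / (1.87 × 10⁹)³ = 6.408 × 10⁻⁹
Moon V: (1.15 × 10¹⁹) / (8.60 × 10⁸)³ = 1.808 × 10⁻⁸
Ratio (larger/smaller) = 2.82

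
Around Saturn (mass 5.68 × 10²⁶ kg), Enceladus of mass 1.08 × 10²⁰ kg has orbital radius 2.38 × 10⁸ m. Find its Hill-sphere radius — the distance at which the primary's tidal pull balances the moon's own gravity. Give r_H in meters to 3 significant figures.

9.49 × 10⁵ m

r_H ≈ a (m/3M)^(1/3)
    = (2.38 × 10⁸) × (1.08 × 10²⁰ / (3 × 5.68 × 10²⁶))^(1/3)
    = 9.49 × 10⁵ m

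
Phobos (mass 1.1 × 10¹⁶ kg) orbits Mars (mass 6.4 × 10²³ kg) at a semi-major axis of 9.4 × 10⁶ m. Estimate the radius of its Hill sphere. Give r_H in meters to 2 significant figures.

1.7 × 10⁴ m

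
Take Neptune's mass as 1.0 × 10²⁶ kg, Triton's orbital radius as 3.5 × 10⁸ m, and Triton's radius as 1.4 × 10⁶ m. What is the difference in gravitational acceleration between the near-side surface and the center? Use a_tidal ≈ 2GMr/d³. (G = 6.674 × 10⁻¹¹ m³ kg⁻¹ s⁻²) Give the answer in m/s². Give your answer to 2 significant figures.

4.4 × 10⁻⁴ m/s²

Δa = 2GMr/d³
   = 2 × (6.674 × 10⁻¹¹) × (1.0 × 10²⁶) × (1.4 × 10⁶) / (3.5 × 10⁸)³
   = 4.4 × 10⁻⁴ m/s²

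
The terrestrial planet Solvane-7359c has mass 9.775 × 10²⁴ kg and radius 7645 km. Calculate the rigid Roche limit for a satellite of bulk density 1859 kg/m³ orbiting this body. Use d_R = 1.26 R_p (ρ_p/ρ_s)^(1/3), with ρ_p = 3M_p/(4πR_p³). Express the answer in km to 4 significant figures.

ρ_p = 3M_p/(4πR_p³) = 3 × (9.775 × 10²⁴) / (4π × (7.645 × 10⁶ m)³) = 5223 kg/m³
d_R = 1.26 × 7645 km × (5223/1859)^(1/3)
    = 13590 km

13590 km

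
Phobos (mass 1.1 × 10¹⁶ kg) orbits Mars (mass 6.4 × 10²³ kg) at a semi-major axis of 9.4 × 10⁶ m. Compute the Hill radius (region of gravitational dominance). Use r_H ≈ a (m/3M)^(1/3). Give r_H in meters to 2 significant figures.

r_H ≈ a (m/3M)^(1/3)
    = (9.4 × 10⁶) × (1.1 × 10¹⁶ / (3 × 6.4 × 10²³))^(1/3)
    = 1.7 × 10⁴ m

1.7 × 10⁴ m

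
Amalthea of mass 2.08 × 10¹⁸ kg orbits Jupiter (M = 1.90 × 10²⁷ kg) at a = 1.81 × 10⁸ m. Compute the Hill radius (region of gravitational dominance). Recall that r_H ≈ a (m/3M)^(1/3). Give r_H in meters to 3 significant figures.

1.29 × 10⁵ m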